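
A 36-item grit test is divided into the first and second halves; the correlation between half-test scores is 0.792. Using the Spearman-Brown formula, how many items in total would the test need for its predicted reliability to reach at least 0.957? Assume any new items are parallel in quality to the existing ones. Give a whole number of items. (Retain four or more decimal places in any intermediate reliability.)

Corrected full-test reliability: r_full = 2 × 0.792 / (1 + 0.792) ≈ 0.8839
Solve Spearman-Brown for n: n = 0.957(1 − 0.8839) / [0.8839(1 − 0.957)] = 2.9233
Items = 2.9233 × 36 ≈ 105.24 → 106

106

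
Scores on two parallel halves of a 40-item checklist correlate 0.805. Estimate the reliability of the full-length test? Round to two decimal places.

Each half is half the length of the full test, so the full test is n = 2 times a half.
r_full = 2(0.805) / (1 + 0.805)
       = 1.6100 / 1.8050 = 0.8920

0.89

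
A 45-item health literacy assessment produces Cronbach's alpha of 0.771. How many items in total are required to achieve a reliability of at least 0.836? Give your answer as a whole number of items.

n = [0.836 × 0.229] / [0.771 × 0.164]
  = 0.191444 / 0.126444 = 1.5141
1.5141 × 45 = 68.13 → 69 items

69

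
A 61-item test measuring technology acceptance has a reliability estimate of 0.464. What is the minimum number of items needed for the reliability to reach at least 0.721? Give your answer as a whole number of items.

183

Invert Spearman-Brown to solve for n:
n = r_target (1 − r_old) / [ r_old (1 − r_target) ]
n = [0.721 × 0.536] / [0.464 × 0.279]
  = 0.386456 / 0.129456 = 2.9852
2.9852 × 61 = 182.10 → 183 items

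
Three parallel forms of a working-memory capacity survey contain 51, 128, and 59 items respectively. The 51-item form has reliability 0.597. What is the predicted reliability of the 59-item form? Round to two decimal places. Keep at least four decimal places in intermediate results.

The 128-item form is not needed; work directly from the 51-item form with n = 59/51 = 1.1569.
r_{59} = n·r / (1 + (n − 1)·r) = 0.6907 / 1.0937 ≈ 0.6315

0.63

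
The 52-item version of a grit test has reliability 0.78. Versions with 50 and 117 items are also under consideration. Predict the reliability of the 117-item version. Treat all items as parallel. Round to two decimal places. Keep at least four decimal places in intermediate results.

The 50-item form is not needed; work directly from the 52-item form with n = 117/52 = 2.2500.
r_{117} = n·r / (1 + (n − 1)·r) = 1.7550 / 1.9750 ≈ 0.8886

0.89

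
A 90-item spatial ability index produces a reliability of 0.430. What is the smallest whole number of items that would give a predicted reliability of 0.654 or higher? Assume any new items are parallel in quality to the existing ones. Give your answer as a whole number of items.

Invert Spearman-Brown to solve for n:
n = r_target (1 − r_old) / [ r_old (1 − r_target) ]
n = 0.654(1 − 0.430) / [0.430(1 − 0.654)]
n = 0.372780 / 0.148780 ≈ 2.5056
Items needed = n × 90 = 2.5056 × 90 ≈ 225.50 → round up to 226

226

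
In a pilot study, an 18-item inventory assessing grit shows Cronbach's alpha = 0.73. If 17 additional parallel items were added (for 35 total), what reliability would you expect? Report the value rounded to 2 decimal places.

Length ratio n = 35/18 = 1.9444
By Spearman-Brown, r_new = n r / (1 + (n − 1) r).
r_new = 1.9444·0.73 / [1 + (1.9444 − 1)·0.73]
     = 1.4194 / 1.6894 = 0.8402

0.84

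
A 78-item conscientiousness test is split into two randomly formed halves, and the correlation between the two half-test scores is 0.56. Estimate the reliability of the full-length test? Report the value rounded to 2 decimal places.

0.72

Each half is half the length of the full test, so the full test is n = 2 times a half.
r_full = 2(0.56) / (1 + 0.56)
r_full = 1.1200 / 1.5600 ≈ 0.7179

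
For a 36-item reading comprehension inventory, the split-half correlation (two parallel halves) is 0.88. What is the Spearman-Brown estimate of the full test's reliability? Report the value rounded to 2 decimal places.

r_full = 2r_hh / (1 + r_hh) = 2 × 0.88 / (1 + 0.88)
       = 1.7600 / 1.8800 = 0.9362

0.94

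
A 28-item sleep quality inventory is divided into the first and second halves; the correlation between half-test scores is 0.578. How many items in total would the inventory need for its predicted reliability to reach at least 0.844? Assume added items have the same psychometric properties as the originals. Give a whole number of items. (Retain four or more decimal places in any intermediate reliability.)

56

Corrected full-test reliability: r_full = 2 × 0.578 / (1 + 0.578) ≈ 0.7326
Solve Spearman-Brown for n: n = 0.844(1 − 0.7326) / [0.7326(1 − 0.844)] = 1.9748
Required items = 1.9748 × 28 = 55.29, so 56 items.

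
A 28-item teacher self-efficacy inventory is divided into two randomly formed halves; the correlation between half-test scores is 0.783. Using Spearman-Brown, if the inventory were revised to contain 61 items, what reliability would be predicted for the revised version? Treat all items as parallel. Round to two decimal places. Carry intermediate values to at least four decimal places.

0.94

Spearman-Brown correction (n = 2): r_full = 2·0.783/(1 + 0.783) = 0.8783
Length factor from 28 to 61 items: n = 61/28 = 2.1786
r_new = n·r_full / (1 + (n − 1)·r_full) = 1.9135 / 2.0352 ≈ 0.9402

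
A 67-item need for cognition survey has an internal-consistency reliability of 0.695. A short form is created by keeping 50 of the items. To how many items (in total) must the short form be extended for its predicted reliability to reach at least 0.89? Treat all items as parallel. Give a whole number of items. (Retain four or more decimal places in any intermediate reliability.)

Short-form reliability: n = 50/67 = 0.7463; r_50 = n·r/(1+(n−1)r) ≈ 0.6297
Then solve for n' with r_old = 0.6297, r_target = 0.89: n' = 0.89(1 − 0.6297)/[0.6297(1 − 0.89)] = 4.7579
Items = 4.7579 × 50 ≈ 237.90 → 238

238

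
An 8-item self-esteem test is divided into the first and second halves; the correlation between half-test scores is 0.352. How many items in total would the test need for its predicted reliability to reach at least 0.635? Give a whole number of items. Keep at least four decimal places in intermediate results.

r_full = 2(0.352)/(1 + 0.352) = 0.5207
n = r_tgt(1 − r_full) / [r_full(1 − r_tgt)] = 0.635 × 0.4793 / (0.5207 × 0.365) ≈ 1.6014
Required items = 1.6014 × 8 = 12.81, so 13 items.

13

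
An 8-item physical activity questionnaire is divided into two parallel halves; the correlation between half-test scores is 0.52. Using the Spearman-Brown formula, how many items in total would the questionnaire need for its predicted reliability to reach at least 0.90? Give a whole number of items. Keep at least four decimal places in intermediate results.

34

Corrected full-test reliability: r_full = 2 × 0.52 / (1 + 0.52) ≈ 0.6842
n = r_tgt(1 − r_full) / [r_full(1 − r_tgt)] = 0.90 × 0.3158 / (0.6842 × 0.10) ≈ 4.1540
Items = 4.1540 × 8 ≈ 33.23 → 34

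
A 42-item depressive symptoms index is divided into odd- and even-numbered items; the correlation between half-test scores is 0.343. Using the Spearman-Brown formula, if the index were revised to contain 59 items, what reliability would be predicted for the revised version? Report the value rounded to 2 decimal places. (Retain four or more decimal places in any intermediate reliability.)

0.59

Spearman-Brown correction (n = 2): r_full = 2·0.343/(1 + 0.343) = 0.5108
Length factor from 42 to 59 items: n = 59/42 = 1.4048
r_new = n·r_full / (1 + (n − 1)·r_full) = 0.7176 / 1.2068 ≈ 0.5946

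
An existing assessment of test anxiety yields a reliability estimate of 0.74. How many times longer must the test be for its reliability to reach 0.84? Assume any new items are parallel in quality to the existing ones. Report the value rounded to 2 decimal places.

1.84

Invert Spearman-Brown to solve for n:
n = r_target (1 − r_old) / [ r_old (1 − r_target) ]
n = 0.84(1 − 0.74) / [0.74(1 − 0.84)]
  = 0.2184 / 0.1184 = 1.8446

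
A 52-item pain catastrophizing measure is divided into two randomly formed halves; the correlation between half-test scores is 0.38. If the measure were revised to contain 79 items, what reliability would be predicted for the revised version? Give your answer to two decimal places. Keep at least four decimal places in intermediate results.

Spearman-Brown correction (n = 2): r_full = 2·0.38/(1 + 0.38) = 0.5507
Then adjust to 79 items: n = 79/52 = 1.5192
r_new = n·r_full / (1 + (n − 1)·r_full) = 0.8366 / 1.2859 ≈ 0.6506

0.65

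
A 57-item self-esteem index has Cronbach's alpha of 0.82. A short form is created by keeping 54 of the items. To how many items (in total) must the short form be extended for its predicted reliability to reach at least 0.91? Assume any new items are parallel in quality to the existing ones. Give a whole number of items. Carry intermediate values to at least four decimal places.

127

Short-form reliability: n = 54/57 = 0.9474; r_54 = n·r/(1+(n−1)r) ≈ 0.8119
Then solve for n' with r_old = 0.8119, r_target = 0.91: n' = 0.91(1 − 0.8119)/[0.8119(1 − 0.91)] = 2.3425
Items = 2.3425 × 54 ≈ 126.49 → 127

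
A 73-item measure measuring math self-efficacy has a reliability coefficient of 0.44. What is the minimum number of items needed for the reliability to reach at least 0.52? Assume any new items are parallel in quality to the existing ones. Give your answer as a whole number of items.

101

n = [0.52 × 0.56] / [0.44 × 0.48]
n = 0.2912 / 0.2112 ≈ 1.3788
1.3788 × 73 = 100.65 → 101 items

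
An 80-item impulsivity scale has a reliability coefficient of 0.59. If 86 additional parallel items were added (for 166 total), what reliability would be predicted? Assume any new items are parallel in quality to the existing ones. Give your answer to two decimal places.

0.75

The new length is 166/80 = 2.075 times the old.
r_new = (2.075 × 0.59) / (1 + (2.075 − 1) × 0.59)
     = 1.2243 / 1.6343 = 0.7491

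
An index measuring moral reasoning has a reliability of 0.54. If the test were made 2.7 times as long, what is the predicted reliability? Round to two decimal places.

r_new = (2.7 × 0.54) / (1 + (2.7 − 1) × 0.54)
r_new = 1.4580 / 1.9180 ≈ 0.7602

0.76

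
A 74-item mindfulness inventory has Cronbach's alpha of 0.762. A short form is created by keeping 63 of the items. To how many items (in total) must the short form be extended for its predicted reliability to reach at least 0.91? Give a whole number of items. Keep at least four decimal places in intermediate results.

234

Short-form reliability: n = 63/74 = 0.8514; r_63 = n·r/(1+(n−1)r) ≈ 0.7316
Length factor from the short form to reach 0.91: n' = 0.91(1 − 0.7316) / [0.7316(1 − 0.91)] ≈ 3.7094
Items = 3.7094 × 63 ≈ 233.69 → 234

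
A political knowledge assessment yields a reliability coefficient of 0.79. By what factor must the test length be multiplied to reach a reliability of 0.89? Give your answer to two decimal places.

n = 0.89 × (1 − 0.79) / [ 0.79 × (1 − 0.89) ]
  = 0.1869 / 0.0869 = 2.1507

2.15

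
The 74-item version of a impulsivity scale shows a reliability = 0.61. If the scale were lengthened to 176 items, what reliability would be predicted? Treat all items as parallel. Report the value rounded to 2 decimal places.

0.79

The new length is 176/74 = 2.3784 times the old.
r_new = (2.3784 × 0.61) / (1 + (2.3784 − 1) × 0.61)
     = 1.4508 / 1.8408 = 0.7881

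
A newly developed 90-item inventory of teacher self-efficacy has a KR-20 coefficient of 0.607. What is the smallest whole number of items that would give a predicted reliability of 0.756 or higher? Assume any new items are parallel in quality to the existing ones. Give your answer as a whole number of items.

181

n = [0.756 × 0.393] / [0.607 × 0.244]
  = 0.297108 / 0.148108 = 2.0060
So the test needs 2.0060 × 90 ≈ 180.54 items; rounding up, 181.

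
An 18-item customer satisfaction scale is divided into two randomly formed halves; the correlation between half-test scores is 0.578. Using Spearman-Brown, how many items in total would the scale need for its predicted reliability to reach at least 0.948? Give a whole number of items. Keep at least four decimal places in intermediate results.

Corrected full-test reliability: r_full = 2 × 0.578 / (1 + 0.578) ≈ 0.7326
Solve Spearman-Brown for n: n = 0.948(1 − 0.7326) / [0.7326(1 − 0.948)] = 6.6543
Required items = 6.6543 × 18 = 119.78, so 120 items.

120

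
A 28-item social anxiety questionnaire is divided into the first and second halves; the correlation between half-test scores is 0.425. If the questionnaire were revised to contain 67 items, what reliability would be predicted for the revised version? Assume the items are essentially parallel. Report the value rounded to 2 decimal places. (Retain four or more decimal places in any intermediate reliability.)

Spearman-Brown correction (n = 2): r_full = 2·0.425/(1 + 0.425) = 0.5965
Length factor from 28 to 67 items: n = 67/28 = 2.3929
r_new = n·r_full / (1 + (n − 1)·r_full) = 1.4274 / 1.8309 ≈ 0.7796

0.78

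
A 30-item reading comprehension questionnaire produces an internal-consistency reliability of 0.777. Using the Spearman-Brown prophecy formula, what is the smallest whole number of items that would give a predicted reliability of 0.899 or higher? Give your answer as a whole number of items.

Spearman-Brown solved for the length factor n:
n = r_target (1 − r_old) / [ r_old (1 − r_target) ]
n = 0.899(1 − 0.777) / [0.777(1 − 0.899)]
  = 0.200477 / 0.078477 = 2.5546
Items needed = n × 30 = 2.5546 × 30 ≈ 76.64 → round up to 77

77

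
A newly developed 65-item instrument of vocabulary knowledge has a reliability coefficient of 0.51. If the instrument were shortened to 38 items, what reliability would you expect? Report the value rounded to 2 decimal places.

n = 38/65 = 0.5846
r_new = (0.5846 × 0.51) / (1 + (0.5846 − 1) × 0.51)
     = 0.2981 / 0.7881 = 0.3783

0.38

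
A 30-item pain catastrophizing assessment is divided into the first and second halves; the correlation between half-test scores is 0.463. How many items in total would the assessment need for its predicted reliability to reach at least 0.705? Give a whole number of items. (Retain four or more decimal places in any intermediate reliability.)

Corrected full-test reliability: r_full = 2 × 0.463 / (1 + 0.463) ≈ 0.6329
Solve Spearman-Brown for n: n = 0.705(1 − 0.6329) / [0.6329(1 − 0.705)] = 1.3862
Required items = 1.3862 × 30 = 41.59, so 42 items.

42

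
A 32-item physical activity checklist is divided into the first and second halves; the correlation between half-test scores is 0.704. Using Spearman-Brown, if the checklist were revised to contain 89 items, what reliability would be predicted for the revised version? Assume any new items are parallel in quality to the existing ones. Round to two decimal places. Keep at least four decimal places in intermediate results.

0.93

Spearman-Brown correction (n = 2): r_full = 2·0.704/(1 + 0.704) = 0.8263
Then adjust to 89 items: n = 89/32 = 2.7812
r_new = n·r_full / (1 + (n − 1)·r_full) = 2.2981 / 2.4718 ≈ 0.9297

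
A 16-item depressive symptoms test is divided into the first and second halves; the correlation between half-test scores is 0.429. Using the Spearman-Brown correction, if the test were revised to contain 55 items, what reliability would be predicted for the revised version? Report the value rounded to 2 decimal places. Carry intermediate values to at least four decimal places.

Full-test reliability from the split-half r: r_full = 2(0.429)/(1 + 0.429) = 0.6004
Then adjust to 55 items: n = 55/16 = 3.4375
r_new = n·r_full / (1 + (n − 1)·r_full) = 2.0639 / 2.4635 ≈ 0.8378

0.84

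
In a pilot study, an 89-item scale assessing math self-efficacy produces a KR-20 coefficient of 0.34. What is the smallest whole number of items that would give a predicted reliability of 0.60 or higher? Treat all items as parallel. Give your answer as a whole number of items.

260

Spearman-Brown solved for the length factor n:
n = r*(1 − r) / [ r (1 − r*) ]
n = 0.60(1 − 0.34) / [0.34(1 − 0.60)]
  = 0.3960 / 0.1360 = 2.9118
So the test needs 2.9118 × 89 ≈ 259.15 items; rounding up, 260.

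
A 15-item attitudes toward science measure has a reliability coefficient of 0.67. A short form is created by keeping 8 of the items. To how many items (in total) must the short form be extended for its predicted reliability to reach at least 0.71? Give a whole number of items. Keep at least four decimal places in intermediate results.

First, r for the 8-item form: n = 8/15 = 0.5333, so r_8 = 0.5333·0.67/(1 + (0.5333 − 1)·0.67) = 0.5199
Then solve for n' with r_old = 0.5199, r_target = 0.71: n' = 0.71(1 − 0.5199)/[0.5199(1 − 0.71)] = 2.2609
Items = 2.2609 × 8 ≈ 18.09 → 19

19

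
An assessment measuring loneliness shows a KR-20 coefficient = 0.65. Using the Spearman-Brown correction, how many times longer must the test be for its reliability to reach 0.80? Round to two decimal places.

2.15

n = [0.80 × 0.35] / [0.65 × 0.20]
  = 0.2800 / 0.1300 = 2.1538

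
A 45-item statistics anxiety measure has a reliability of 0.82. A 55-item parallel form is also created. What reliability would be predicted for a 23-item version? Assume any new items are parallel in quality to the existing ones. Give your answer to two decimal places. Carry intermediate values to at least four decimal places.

0.70

The 55-item form is not needed; work directly from the 45-item form with n = 23/45 = 0.5111.
r_{23} = n·r / (1 + (n − 1)·r) = 0.4191 / 0.5991 ≈ 0.6995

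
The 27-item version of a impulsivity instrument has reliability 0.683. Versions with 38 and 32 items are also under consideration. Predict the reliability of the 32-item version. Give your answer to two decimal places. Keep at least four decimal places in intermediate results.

Only the ratio of lengths matters: n = 32/27 = 1.1852
r_{32} = n·r / (1 + (n − 1)·r) = 0.8095 / 1.1265 ≈ 0.7186

0.72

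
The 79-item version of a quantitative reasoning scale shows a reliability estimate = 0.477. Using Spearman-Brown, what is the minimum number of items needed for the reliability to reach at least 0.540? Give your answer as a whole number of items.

Rearranging the Spearman-Brown formula for n,
n = r_target (1 − r_old) / [ r_old (1 − r_target) ]
n = [0.540 × 0.523] / [0.477 × 0.460]
n = 0.282420 / 0.219420 ≈ 1.2871
So the test needs 1.2871 × 79 ≈ 101.68 items; rounding up, 102.

102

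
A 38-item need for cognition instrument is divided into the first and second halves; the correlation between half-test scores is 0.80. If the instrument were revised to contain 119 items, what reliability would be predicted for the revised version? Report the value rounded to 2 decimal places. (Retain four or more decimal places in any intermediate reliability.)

Spearman-Brown correction (n = 2): r_full = 2·0.80/(1 + 0.80) = 0.8889
Then adjust to 119 items: n = 119/38 = 3.1316
r_new = n·r_full / (1 + (n − 1)·r_full) = 2.7837 / 2.8948 ≈ 0.9616

0.96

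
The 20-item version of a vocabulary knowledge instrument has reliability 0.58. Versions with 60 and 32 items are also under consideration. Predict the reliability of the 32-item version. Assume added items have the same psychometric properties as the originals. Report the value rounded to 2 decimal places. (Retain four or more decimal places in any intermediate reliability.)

0.69

Only the ratio of lengths matters: n = 32/20 = 1.6000
r_{32} = n·r / (1 + (n − 1)·r) = 0.9280 / 1.3480 ≈ 0.6884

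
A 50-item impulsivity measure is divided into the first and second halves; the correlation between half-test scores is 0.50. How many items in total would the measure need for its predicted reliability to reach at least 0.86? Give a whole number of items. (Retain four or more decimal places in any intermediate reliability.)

r_full = 2(0.50)/(1 + 0.50) = 0.6667
Solve Spearman-Brown for n: n = 0.86(1 − 0.6667) / [0.6667(1 − 0.86)] = 3.0710
Items = 3.0710 × 50 ≈ 153.55 → 154

154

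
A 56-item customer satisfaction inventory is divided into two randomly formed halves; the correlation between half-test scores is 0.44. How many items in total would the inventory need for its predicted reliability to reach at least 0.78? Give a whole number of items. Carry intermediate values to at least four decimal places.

Corrected full-test reliability: r_full = 2 × 0.44 / (1 + 0.44) ≈ 0.6111
Solve Spearman-Brown for n: n = 0.78(1 − 0.6111) / [0.6111(1 − 0.78)] = 2.2563
Required items = 2.2563 × 56 = 126.35, so 127 items.

127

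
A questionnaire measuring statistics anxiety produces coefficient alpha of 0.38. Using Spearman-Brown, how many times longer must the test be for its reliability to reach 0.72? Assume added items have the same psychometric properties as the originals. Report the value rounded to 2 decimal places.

Invert Spearman-Brown to solve for n:
n = r_target (1 − r_old) / [ r_old (1 − r_target) ]
n = 0.72 × (1 − 0.38) / [ 0.38 × (1 − 0.72) ]
n = 0.4464 / 0.1064 ≈ 4.1955

4.20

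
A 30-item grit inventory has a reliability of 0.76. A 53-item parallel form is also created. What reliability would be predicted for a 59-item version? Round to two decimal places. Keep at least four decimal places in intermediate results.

Only the ratio of lengths matters: n = 59/30 = 1.9667
r_{59} = n·r / (1 + (n − 1)·r) = 1.4947 / 1.7347 ≈ 0.8616

0.86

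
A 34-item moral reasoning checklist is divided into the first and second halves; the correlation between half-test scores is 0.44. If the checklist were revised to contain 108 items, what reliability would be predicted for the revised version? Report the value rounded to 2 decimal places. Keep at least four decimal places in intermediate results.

Full-test reliability from the split-half r: r_full = 2(0.44)/(1 + 0.44) = 0.6111
Length factor from 34 to 108 items: n = 108/34 = 3.1765
r_new = n·r_full / (1 + (n − 1)·r_full) = 1.9412 / 2.3301 ≈ 0.8331

0.83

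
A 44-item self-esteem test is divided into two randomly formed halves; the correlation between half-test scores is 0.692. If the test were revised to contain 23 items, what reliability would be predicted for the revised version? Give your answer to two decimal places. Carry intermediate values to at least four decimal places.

0.70

First correct the split-half correlation to full-test reliability: r_full = 2 × 0.692 / (1 + 0.692) ≈ 0.8180
Length factor from 44 to 23 items: n = 23/44 = 0.5227
r_new = n·r_full / (1 + (n − 1)·r_full) = 0.4276 / 0.6096 ≈ 0.7014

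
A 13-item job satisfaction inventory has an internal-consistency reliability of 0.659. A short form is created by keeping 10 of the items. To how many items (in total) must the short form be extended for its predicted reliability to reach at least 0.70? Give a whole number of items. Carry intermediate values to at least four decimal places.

16

First, r for the 10-item form: n = 10/13 = 0.7692, so r_10 = 0.7692·0.659/(1 + (0.7692 − 1)·0.659) = 0.5978
Length factor from the short form to reach 0.70: n' = 0.70(1 − 0.5978) / [0.5978(1 − 0.70)] ≈ 1.5699
Items = 1.5699 × 10 ≈ 15.70 → 16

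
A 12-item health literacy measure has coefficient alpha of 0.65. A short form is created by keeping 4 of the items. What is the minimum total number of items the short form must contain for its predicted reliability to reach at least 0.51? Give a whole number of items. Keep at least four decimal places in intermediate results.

7

First, r for the 4-item form: n = 4/12 = 0.3333, so r_4 = 0.3333·0.65/(1 + (0.3333 − 1)·0.65) = 0.3823
Length factor from the short form to reach 0.51: n' = 0.51(1 − 0.3823) / [0.3823(1 − 0.51)] ≈ 1.6817
Total items = 1.6817 × 4 = 6.73, rounded up to 7.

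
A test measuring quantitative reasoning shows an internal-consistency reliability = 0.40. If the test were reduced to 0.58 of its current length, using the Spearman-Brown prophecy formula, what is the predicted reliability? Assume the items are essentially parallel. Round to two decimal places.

0.28

r_new = 0.58·0.40 / [1 + (0.58 − 1)·0.40]
     = 0.2320 / 0.8320 = 0.2788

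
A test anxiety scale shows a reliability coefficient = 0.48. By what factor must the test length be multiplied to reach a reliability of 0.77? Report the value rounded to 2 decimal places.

3.63

Rearranging the Spearman-Brown formula for n,
n = r*(1 − r) / [ r (1 − r*) ]
n = 0.77 × (1 − 0.48) / [ 0.48 × (1 − 0.77) ]
  = 0.4004 / 0.1104 = 3.6268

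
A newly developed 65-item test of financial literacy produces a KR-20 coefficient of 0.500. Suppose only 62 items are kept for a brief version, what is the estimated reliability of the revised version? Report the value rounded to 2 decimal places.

Length ratio n = 62/65 = 0.9538
r_new = (0.9538 × 0.500) / (1 + (0.9538 − 1) × 0.500)
r_new = 0.4769 / 0.9769 ≈ 0.4882

0.49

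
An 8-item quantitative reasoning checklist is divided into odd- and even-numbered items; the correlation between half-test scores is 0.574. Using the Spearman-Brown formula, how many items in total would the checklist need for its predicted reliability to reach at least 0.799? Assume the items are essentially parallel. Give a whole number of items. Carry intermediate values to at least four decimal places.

r_full = 2(0.574)/(1 + 0.574) = 0.7294
Solve Spearman-Brown for n: n = 0.799(1 − 0.7294) / [0.7294(1 − 0.799)] = 1.4747
Required items = 1.4747 × 8 = 11.80, so 12 items.

12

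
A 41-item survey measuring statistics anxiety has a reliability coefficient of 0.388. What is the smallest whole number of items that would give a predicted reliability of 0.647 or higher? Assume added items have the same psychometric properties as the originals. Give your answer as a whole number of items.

119

Invert Spearman-Brown to solve for n:
n = r_target (1 − r_old) / [ r_old (1 − r_target) ]
n = 0.647 × (1 − 0.388) / [ 0.388 × (1 − 0.647) ]
  = 0.395964 / 0.136964 = 2.8910
Items needed = n × 41 = 2.8910 × 41 ≈ 118.53 → round up to 119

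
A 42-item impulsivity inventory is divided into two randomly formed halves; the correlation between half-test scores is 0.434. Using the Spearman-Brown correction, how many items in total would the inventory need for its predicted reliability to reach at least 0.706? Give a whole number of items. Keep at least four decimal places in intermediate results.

66

Corrected full-test reliability: r_full = 2 × 0.434 / (1 + 0.434) ≈ 0.6053
Solve Spearman-Brown for n: n = 0.706(1 − 0.6053) / [0.6053(1 − 0.706)] = 1.5659
Items = 1.5659 × 42 ≈ 65.77 → 66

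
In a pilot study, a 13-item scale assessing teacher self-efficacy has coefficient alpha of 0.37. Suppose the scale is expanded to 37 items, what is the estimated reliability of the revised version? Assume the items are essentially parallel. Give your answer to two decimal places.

0.63

n = 37/13 = 2.8462
Apply the Spearman-Brown prophecy formula, r' = nr / [1 + (n − 1)r]:
r_new = 2.8462·0.37 / [1 + (2.8462 − 1)·0.37]
     = 1.0531 / 1.6831 = 0.6257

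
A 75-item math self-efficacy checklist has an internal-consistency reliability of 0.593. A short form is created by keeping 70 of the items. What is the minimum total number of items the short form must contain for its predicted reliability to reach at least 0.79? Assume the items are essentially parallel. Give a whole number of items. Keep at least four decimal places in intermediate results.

194

First, r for the 70-item form: n = 70/75 = 0.9333, so r_70 = 0.9333·0.593/(1 + (0.9333 − 1)·0.593) = 0.5762
Then solve for n' with r_old = 0.5762, r_target = 0.79: n' = 0.79(1 − 0.5762)/[0.5762(1 − 0.79)] = 2.7669
Total items = 2.7669 × 70 = 193.68, rounded up to 194.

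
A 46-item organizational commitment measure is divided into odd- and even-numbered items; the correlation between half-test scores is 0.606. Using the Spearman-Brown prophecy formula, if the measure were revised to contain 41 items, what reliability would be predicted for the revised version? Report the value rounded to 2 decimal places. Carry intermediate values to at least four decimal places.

0.73

First correct the split-half correlation to full-test reliability: r_full = 2 × 0.606 / (1 + 0.606) ≈ 0.7547
Length factor from 46 to 41 items: n = 41/46 = 0.8913
r_new = n·r_full / (1 + (n − 1)·r_full) = 0.6727 / 0.9180 ≈ 0.7328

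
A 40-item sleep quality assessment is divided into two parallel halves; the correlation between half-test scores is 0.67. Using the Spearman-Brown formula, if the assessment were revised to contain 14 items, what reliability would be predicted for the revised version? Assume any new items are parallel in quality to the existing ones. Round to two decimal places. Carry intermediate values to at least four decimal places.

First correct the split-half correlation to full-test reliability: r_full = 2 × 0.67 / (1 + 0.67) ≈ 0.8024
Then adjust to 14 items: n = 14/40 = 0.3500
r_new = n·r_full / (1 + (n − 1)·r_full) = 0.2808 / 0.4784 ≈ 0.5870

0.59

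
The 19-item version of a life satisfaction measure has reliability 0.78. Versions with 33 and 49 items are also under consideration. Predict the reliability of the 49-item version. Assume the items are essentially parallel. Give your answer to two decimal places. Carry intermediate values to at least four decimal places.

Only the ratio of lengths matters: n = 49/19 = 2.5789
r_{49} = n·r / (1 + (n − 1)·r) = 2.0115 / 2.2315 ≈ 0.9014

0.90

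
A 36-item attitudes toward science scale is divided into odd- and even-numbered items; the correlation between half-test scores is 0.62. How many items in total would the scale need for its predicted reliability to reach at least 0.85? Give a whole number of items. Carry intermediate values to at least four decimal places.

r_full = 2(0.62)/(1 + 0.62) = 0.7654
Solve Spearman-Brown for n: n = 0.85(1 − 0.7654) / [0.7654(1 − 0.85)] = 1.7369
Items = 1.7369 × 36 ≈ 62.53 → 63

63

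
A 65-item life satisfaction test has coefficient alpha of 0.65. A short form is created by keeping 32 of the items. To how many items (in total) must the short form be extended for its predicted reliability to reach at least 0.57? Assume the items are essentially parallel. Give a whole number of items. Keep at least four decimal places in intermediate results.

Short-form reliability: n = 32/65 = 0.4923; r_32 = n·r/(1+(n−1)r) ≈ 0.4776
Length factor from the short form to reach 0.57: n' = 0.57(1 − 0.4776) / [0.4776(1 − 0.57)] ≈ 1.4499
Total items = 1.4499 × 32 = 46.40, rounded up to 47.

47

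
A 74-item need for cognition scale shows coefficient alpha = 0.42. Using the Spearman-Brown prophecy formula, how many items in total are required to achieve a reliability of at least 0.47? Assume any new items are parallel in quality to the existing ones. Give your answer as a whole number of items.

Spearman-Brown solved for the length factor n:
n = r*(1 − r) / [ r (1 − r*) ]
n = [0.47 × 0.58] / [0.42 × 0.53]
  = 0.2726 / 0.2226 = 1.2246
Items needed = n × 74 = 1.2246 × 74 ≈ 90.62 → round up to 91

91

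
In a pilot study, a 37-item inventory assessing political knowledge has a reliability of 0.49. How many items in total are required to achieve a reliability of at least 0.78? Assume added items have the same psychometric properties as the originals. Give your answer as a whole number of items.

137

Rearranging the Spearman-Brown formula for n,
n = r*(1 − r) / [ r (1 − r*) ]
n = 0.78(1 − 0.49) / [0.49(1 − 0.78)]
  = 0.3978 / 0.1078 = 3.6902
3.6902 × 37 = 136.54 → 137 items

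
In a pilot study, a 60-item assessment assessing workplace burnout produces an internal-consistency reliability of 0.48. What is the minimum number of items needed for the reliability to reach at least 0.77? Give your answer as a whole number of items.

Rearranging the Spearman-Brown formula for n,
n = r_target (1 − r_old) / [ r_old (1 − r_target) ]
n = 0.77(1 − 0.48) / [0.48(1 − 0.77)]
  = 0.4004 / 0.1104 = 3.6268
3.6268 × 60 = 217.61 → 218 items

218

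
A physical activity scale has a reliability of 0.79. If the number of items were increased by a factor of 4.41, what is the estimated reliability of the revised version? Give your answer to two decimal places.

0.94

Spearman-Brown: r_new = n·r / (1 + (n − 1)·r)
r_new = (4.41 × 0.79) / (1 + (4.41 − 1) × 0.79)
     = 3.4839 / 3.6939 = 0.9431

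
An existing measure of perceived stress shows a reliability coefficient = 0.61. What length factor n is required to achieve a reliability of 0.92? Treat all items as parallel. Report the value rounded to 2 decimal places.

n = 0.92 × (1 − 0.61) / [ 0.61 × (1 − 0.92) ]
n = 0.3588 / 0.0488 ≈ 7.3525

7.35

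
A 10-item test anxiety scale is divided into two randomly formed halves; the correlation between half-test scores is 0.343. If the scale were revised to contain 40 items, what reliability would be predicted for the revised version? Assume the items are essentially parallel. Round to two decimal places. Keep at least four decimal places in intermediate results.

Spearman-Brown correction (n = 2): r_full = 2·0.343/(1 + 0.343) = 0.5108
Length factor from 10 to 40 items: n = 40/10 = 4.0000
r_new = n·r_full / (1 + (n − 1)·r_full) = 2.0432 / 2.5324 ≈ 0.8068

0.81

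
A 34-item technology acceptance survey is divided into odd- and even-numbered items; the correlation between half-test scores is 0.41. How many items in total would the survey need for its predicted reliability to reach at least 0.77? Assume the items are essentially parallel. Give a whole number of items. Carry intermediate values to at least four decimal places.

Corrected full-test reliability: r_full = 2 × 0.41 / (1 + 0.41) ≈ 0.5816
n = r_tgt(1 − r_full) / [r_full(1 − r_tgt)] = 0.77 × 0.4184 / (0.5816 × 0.23) ≈ 2.4084
Required items = 2.4084 × 34 = 81.89, so 82 items.

82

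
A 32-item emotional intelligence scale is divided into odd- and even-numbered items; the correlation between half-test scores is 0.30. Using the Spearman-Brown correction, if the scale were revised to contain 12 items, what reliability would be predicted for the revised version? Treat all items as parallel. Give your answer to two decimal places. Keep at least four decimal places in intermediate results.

0.24

First correct the split-half correlation to full-test reliability: r_full = 2 × 0.30 / (1 + 0.30) ≈ 0.4615
Length factor from 32 to 12 items: n = 12/32 = 0.3750
r_new = n·r_full / (1 + (n − 1)·r_full) = 0.1731 / 0.7116 ≈ 0.2433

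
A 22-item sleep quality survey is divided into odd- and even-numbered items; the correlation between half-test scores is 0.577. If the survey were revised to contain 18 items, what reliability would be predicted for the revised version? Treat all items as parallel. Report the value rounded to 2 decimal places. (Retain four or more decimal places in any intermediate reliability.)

Full-test reliability from the split-half r: r_full = 2(0.577)/(1 + 0.577) = 0.7318
Length factor from 22 to 18 items: n = 18/22 = 0.8182
r_new = n·r_full / (1 + (n − 1)·r_full) = 0.5988 / 0.8670 ≈ 0.6907

0.69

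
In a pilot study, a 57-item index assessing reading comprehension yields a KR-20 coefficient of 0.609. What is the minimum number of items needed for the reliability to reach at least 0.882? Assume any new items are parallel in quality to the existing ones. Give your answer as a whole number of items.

274

n = 0.882 × (1 − 0.609) / [ 0.609 × (1 − 0.882) ]
n = 0.344862 / 0.071862 ≈ 4.7989
4.7989 × 57 = 273.54 → 274 items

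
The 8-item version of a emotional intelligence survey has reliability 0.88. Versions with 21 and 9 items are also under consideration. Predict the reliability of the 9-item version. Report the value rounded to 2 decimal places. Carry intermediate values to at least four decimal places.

0.89

The 21-item form is not needed; work directly from the 8-item form with n = 9/8 = 1.1250.
r_{9} = n·r / (1 + (n − 1)·r) = 0.9900 / 1.1100 ≈ 0.8919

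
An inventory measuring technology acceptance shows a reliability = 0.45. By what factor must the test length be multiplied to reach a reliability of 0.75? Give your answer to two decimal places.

3.67

Invert Spearman-Brown to solve for n:
n = r_target (1 − r_old) / [ r_old (1 − r_target) ]
n = 0.75(1 − 0.45) / [0.45(1 − 0.75)]
n = 0.4125 / 0.1125 ≈ 3.6667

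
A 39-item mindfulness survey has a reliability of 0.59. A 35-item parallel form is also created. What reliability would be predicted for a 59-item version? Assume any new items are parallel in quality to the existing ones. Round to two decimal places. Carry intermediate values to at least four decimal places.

0.69

Only the ratio of lengths matters: n = 59/39 = 1.5128
r_{59} = n·r / (1 + (n − 1)·r) = 0.8926 / 1.3026 ≈ 0.6852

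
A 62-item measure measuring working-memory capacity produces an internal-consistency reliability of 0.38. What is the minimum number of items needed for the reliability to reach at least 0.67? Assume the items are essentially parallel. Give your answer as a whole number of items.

206

Spearman-Brown solved for the length factor n:
n = r_target (1 − r_old) / [ r_old (1 − r_target) ]
n = 0.67 × (1 − 0.38) / [ 0.38 × (1 − 0.67) ]
n = 0.4154 / 0.1254 ≈ 3.3126
So the test needs 3.3126 × 62 ≈ 205.38 items; rounding up, 206.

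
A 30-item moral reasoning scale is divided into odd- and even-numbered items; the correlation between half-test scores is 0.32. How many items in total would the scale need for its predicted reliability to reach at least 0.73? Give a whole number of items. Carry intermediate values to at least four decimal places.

Corrected full-test reliability: r_full = 2 × 0.32 / (1 + 0.32) ≈ 0.4848
n = r_tgt(1 − r_full) / [r_full(1 − r_tgt)] = 0.73 × 0.5152 / (0.4848 × 0.27) ≈ 2.8732
Required items = 2.8732 × 30 = 86.20, so 87 items.

87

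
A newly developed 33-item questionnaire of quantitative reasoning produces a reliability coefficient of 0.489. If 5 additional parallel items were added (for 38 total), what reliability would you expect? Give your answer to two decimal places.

Length ratio n = 38/33 = 1.1515
Spearman-Brown: r_new = n·r / (1 + (n − 1)·r)
r_new = 1.1515·0.489 / [1 + (1.1515 − 1)·0.489]
     = 0.5631 / 1.0741 = 0.5243

0.52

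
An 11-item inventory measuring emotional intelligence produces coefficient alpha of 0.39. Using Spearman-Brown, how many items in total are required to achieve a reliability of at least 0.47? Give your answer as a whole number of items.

Spearman-Brown solved for the length factor n:
n = r*(1 − r) / [ r (1 − r*) ]
n = 0.47 × (1 − 0.39) / [ 0.39 × (1 − 0.47) ]
n = 0.2867 / 0.2067 ≈ 1.3870
So the test needs 1.3870 × 11 ≈ 15.26 items; rounding up, 16.

16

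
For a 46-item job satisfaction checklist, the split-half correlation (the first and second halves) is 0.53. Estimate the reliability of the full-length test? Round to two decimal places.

0.69

Apply the Spearman-Brown correction with n = 2:
r_full = 2(0.53) / (1 + 0.53)
r_full = 1.0600 / 1.5300 ≈ 0.6928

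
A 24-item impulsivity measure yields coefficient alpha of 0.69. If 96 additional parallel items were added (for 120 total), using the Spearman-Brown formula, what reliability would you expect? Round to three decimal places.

n = 120/24 = 5
Spearman-Brown: r_new = n·r / (1 + (n − 1)·r)
r_new = (5 × 0.69) / (1 + (5 − 1) × 0.69)
     = 3.4500 / 3.7600 = 0.9176

0.918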